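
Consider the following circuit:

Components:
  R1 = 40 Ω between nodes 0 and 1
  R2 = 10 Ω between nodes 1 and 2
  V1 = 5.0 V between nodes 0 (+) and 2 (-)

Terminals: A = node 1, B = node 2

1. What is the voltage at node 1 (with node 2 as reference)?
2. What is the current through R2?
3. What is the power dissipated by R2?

Nodal analysis, taking node 2 as the 0 V reference.
Source V1 fixes V_0 = 5 V.
KCL at each unknown node (sum of currents leaving = 0; resistances in Ω):
  Node 1: (V_1 - 5)/40 + (V_1 - 0)/10 = 0
Collecting terms: 0.125 × V_1 = 0.125  =>  V_1 = 1 V
Part 1:
  Read off the nodal solution: V_1 = 1 V
Part 2:
  I_R2 = (V_1 - V_2)/R2 = (1 - 0)/10 = 0.1 A
  Magnitude: I_R2 = 0.1 A
Part 3:
  I_R2 = (V_1 - V_2)/R2 = (1 - 0)/10 = 0.1 A
  P_R2 = I_R2² × R2 = (0.1)² × 10 = 0.1 W

Final answers:
1. V_1 = 1 V
2. I_R2 = 0.1 A
3. P_R2 = 0.1 W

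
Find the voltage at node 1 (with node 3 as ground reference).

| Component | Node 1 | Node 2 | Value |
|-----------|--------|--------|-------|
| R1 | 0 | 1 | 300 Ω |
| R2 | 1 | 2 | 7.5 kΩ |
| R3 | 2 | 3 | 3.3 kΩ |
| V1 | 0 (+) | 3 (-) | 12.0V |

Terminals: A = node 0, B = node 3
Nodal analysis, taking node 3 as the 0 V reference.
Source V1 fixes V_0 = 12 V.
KCL at each unknown node (sum of currents leaving = 0; resistances in Ω):
  Node 1: (V_1 - 12)/300 + (V_1 - V_2)/7500 = 0
  Node 2: (V_2 - V_1)/7500 + (V_2 - 0)/3300 = 0
Collecting terms (coefficients in siemens):
  0.003467·V_1 - 0.0001333·V_2 = 0.04
  0.0004364·V_2 - 0.0001333·V_1 = 0
Determinant D = (0.003467)(0.0004364) - (-0.0001333)(-0.0001333) = 0.000001495
V_1 = [(0.04)(0.0004364) - (-0.0001333)(0)]/D = 11.68 V
V_2 = [(0.003467)(0) - (0.04)(-0.0001333)]/D = 3.568 V
The requested potential is V_1 = 11.68 V.

Final answer: V_1 = 11.68 V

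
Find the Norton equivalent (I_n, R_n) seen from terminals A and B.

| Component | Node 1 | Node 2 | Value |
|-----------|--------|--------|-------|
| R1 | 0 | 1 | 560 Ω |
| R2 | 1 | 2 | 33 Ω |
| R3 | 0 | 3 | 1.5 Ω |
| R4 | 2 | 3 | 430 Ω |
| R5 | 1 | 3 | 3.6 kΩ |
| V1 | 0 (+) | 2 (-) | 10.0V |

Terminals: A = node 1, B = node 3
Find the Thévenin equivalent first; then I_n = V_th/R_th and R_n = R_th.
Step 1 — V_th is the open-circuit voltage V_A - V_B (nothing connected across the terminals).
Nodal analysis, taking node 2 as the 0 V reference.
Source V1 fixes V_0 = 10 V.
KCL at each unknown node (sum of currents leaving = 0; resistances in Ω):
  Node 1: (V_1 - 10)/560 + (V_1 - 0)/33 + (V_1 - V_3)/3600 = 0
  Node 3: (V_3 - 10)/1.5 + (V_3 - 0)/430 + (V_3 - V_1)/3600 = 0
Collecting terms (coefficients in siemens):
  0.03237·V_1 - 0.0002778·V_3 = 0.01786
  0.6693·V_3 - 0.0002778·V_1 = 6.667
Determinant D = (0.03237)(0.6693) - (-0.0002778)(-0.0002778) = 0.02166
V_1 = [(0.01786)(0.6693) - (-0.0002778)(6.667)]/D = 0.6372 V
V_3 = [(0.03237)(6.667) - (0.01786)(-0.0002778)]/D = 9.961 V
V_th = V_1 - V_3 = 0.6372 - 9.961 = -9.324 V
Step 2 — R_th: zero the source — replace V1 by a short circuit (node 2 merges into node 0) — and find the resistance seen between A (node 1) and B (node 3).
Reduce the network between node 1 (A) and node 3 (B) by series/parallel combination:
  Rp1 = R1 ‖ R2 (parallel, both between nodes 0 and 1) = 1/(1/560 + 1/33) = 31.16 Ω
  Rp2 = R3 ‖ R4 (parallel, both between nodes 0 and 3) = 1/(1/1.5 + 1/430) = 1.495 Ω
  Rs1 = Rp1 + Rp2 (series, joined only at node 0) = 31.16 + 1.495 = 32.66 Ω
  Rp3 = R5 ‖ Rs1 (parallel, both between nodes 1 and 3) = 1/(1/3600 + 1/32.66) = 32.36 Ω
R_th = 32.36 Ω
I_n = V_th/R_th = -9.324/32.36 = -0.2881 A, and R_n = R_th = 32.36 Ω

Final answer: I_n = -0.2881 A, R_n = 32.36 Ω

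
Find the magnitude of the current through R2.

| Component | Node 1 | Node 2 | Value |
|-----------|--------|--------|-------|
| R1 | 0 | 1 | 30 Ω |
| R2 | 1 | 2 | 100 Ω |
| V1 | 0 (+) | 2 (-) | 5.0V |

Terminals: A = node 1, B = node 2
Nodal analysis, taking node 2 as the 0 V reference.
Source V1 fixes V_0 = 5 V.
KCL at each unknown node (sum of currents leaving = 0; resistances in Ω):
  Node 1: (V_1 - 5)/30 + (V_1 - 0)/100 = 0
Collecting terms: 0.04333 × V_1 = 0.1667  =>  V_1 = 3.846 V
I_R2 = (V_1 - V_2)/R2 = (3.846 - 0)/100 = 0.03846 A
|I_R2| = 0.03846 A

Final answer: |I_R2| = 0.03846 A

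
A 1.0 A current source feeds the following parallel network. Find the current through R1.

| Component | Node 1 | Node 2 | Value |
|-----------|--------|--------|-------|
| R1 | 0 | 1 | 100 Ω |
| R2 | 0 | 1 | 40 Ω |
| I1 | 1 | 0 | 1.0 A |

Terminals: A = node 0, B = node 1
All resistors sit directly between nodes 0 and 1, so they are in parallel and share one voltage V; the full source current 1 A splits among them.
1/R_par = 1/100 + 1/40 = 0.035 S  =>  R_par = 28.57 Ω
V = I × R_par = 1 × 28.57 = 28.57 V
I_R1 = V/R1 = 28.57/100 = 0.2857 A

Final answer: 0.2857 A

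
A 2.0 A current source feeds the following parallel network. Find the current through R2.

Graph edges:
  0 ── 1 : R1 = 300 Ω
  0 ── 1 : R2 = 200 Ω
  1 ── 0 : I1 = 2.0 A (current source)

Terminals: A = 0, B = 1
All resistors sit directly between nodes 0 and 1, so they are in parallel and share one voltage V; the full source current 2 A splits among them.
1/R_par = 1/300 + 1/200 = 0.008333 S  =>  R_par = 120 Ω
V = I × R_par = 2 × 120 = 240 V
I_R2 = V/R2 = 240/200 = 1.2 A

Final answer: 1.2 A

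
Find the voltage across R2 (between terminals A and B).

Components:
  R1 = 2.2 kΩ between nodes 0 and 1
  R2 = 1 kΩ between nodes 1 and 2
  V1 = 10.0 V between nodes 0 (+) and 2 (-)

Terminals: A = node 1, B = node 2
R1 and R2 are in series across V1 (node 0 → node 1 → node 2), and the output A–B is taken across R2, so this is a voltage divider.
Series current: I = V1/(R1 + R2) = 10/(2200 + 1000) = 10/3200 = 0.003125 A
V_R2 = I × R2 = V1 × R2/(R1 + R2) = 10 × 1000/3200 = 3.125 V

Final answer: 3.125 V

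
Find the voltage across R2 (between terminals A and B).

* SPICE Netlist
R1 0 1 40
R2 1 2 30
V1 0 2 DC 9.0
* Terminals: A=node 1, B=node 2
R1 and R2 are in series across V1 (node 0 → node 1 → node 2), and the output A–B is taken across R2, so this is a voltage divider.
Series current: I = V1/(R1 + R2) = 9/(40 + 30) = 9/70 = 0.1286 A
V_R2 = I × R2 = V1 × R2/(R1 + R2) = 9 × 30/70 = 3.857 V

Final answer: 3.857 V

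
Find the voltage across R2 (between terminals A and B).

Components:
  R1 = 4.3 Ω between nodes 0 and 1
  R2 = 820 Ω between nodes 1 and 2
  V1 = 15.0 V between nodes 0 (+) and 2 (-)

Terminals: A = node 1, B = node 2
R1 and R2 are in series across V1 (node 0 → node 1 → node 2), and the output A–B is taken across R2, so this is a voltage divider.
Series current: I = V1/(R1 + R2) = 15/(4.3 + 820) = 15/824.3 = 0.0182 A
V_R2 = I × R2 = V1 × R2/(R1 + R2) = 15 × 820/824.3 = 14.92 V

Final answer: 14.92 V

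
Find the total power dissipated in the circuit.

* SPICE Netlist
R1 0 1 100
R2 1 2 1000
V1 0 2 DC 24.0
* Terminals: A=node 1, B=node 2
Nodal analysis, taking node 2 as the 0 V reference.
Source V1 fixes V_0 = 24 V.
KCL at each unknown node (sum of currents leaving = 0; resistances in Ω):
  Node 1: (V_1 - 24)/100 + (V_1 - 0)/1000 = 0
Collecting terms: 0.011 × V_1 = 0.24  =>  V_1 = 21.82 V
Power in each resistor, P = (ΔV)²/R:
  P_R1 = (24 - 21.82)²/100 = 0.0476 W
  P_R2 = (21.82 - 0)²/1000 = 0.476 W
P_total = P_R1 + P_R2 = 0.5236 W

Final answer: 0.5236 W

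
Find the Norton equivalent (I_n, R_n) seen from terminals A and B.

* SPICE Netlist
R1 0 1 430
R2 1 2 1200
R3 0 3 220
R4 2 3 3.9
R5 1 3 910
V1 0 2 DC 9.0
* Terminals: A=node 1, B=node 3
Find the Thévenin equivalent first; then I_n = V_th/R_th and R_n = R_th.
Step 1 — V_th is the open-circuit voltage V_A - V_B (nothing connected across the terminals).
Nodal analysis, taking node 2 as the 0 V reference.
Source V1 fixes V_0 = 9 V.
KCL at each unknown node (sum of currents leaving = 0; resistances in Ω):
  Node 1: (V_1 - 9)/430 + (V_1 - 0)/1200 + (V_1 - V_3)/910 = 0
  Node 3: (V_3 - 9)/220 + (V_3 - 0)/3.9 + (V_3 - V_1)/910 = 0
Collecting terms (coefficients in siemens):
  0.004258·V_1 - 0.001099·V_3 = 0.02093
  0.2621·V_3 - 0.001099·V_1 = 0.04091
Determinant D = (0.004258)(0.2621) - (-0.001099)(-0.001099) = 0.001115
V_1 = [(0.02093)(0.2621) - (-0.001099)(0.04091)]/D = 4.961 V
V_3 = [(0.004258)(0.04091) - (0.02093)(-0.001099)]/D = 0.1769 V
V_th = V_1 - V_3 = 4.961 - 0.1769 = 4.784 V
Step 2 — R_th: zero the source — replace V1 by a short circuit (node 2 merges into node 0) — and find the resistance seen between A (node 1) and B (node 3).
Reduce the network between node 1 (A) and node 3 (B) by series/parallel combination:
  Rp1 = R1 ‖ R2 (parallel, both between nodes 0 and 1) = 1/(1/430 + 1/1200) = 316.6 Ω
  Rp2 = R3 ‖ R4 (parallel, both between nodes 0 and 3) = 1/(1/220 + 1/3.9) = 3.832 Ω
  Rs1 = Rp1 + Rp2 (series, joined only at node 0) = 316.6 + 3.832 = 320.4 Ω
  Rp3 = R5 ‖ Rs1 (parallel, both between nodes 1 and 3) = 1/(1/910 + 1/320.4) = 237 Ω
R_th = 237 Ω
I_n = V_th/R_th = 4.784/237 = 0.02019 A, and R_n = R_th = 237 Ω

Final answer: I_n = 0.02019 A, R_n = 237 Ω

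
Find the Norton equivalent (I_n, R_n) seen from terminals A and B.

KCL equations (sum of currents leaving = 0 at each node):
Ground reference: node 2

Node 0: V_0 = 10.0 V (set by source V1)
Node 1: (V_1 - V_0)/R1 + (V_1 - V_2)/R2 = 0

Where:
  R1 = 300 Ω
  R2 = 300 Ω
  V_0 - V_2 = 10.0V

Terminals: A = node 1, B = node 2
Find the Thévenin equivalent first; then I_n = V_th/R_th and R_n = R_th.
Step 1 — V_th is the open-circuit voltage V_A - V_B (nothing connected across the terminals).
Nodal analysis, taking node 2 as the 0 V reference.
Source V1 fixes V_0 = 10 V.
KCL at each unknown node (sum of currents leaving = 0; resistances in Ω):
  Node 1: (V_1 - 10)/300 + (V_1 - 0)/300 = 0
Collecting terms: 0.006667 × V_1 = 0.03333  =>  V_1 = 5 V
V_th = V_1 - V_2 = 5 - 0 = 5 V
Step 2 — R_th: zero the source — replace V1 by a short circuit (node 2 merges into node 0) — and find the resistance seen between A (node 1) and B (node 0).
Reduce the network between node 1 (A) and node 0 (B) by series/parallel combination:
  Rp1 = R1 ‖ R2 (parallel, both between nodes 0 and 1) = 1/(1/300 + 1/300) = 150 Ω
R_th = 150 Ω
I_n = V_th/R_th = 5/150 = 0.03333 A, and R_n = R_th = 150 Ω

Final answer: I_n = 0.03333 A, R_n = 150 Ω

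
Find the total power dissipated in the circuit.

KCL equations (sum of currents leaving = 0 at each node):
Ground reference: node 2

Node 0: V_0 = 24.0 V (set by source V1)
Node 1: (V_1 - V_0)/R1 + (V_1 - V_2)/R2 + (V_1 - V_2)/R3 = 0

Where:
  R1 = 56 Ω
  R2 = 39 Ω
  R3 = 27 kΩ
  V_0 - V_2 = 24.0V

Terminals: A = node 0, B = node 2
Nodal analysis, taking node 2 as the 0 V reference.
Source V1 fixes V_0 = 24 V.
KCL at each unknown node (sum of currents leaving = 0; resistances in Ω):
  Node 1: (V_1 - 24)/56 + (V_1 - 0)/39 + (V_1 - 0)/27000 = 0
Collecting terms: 0.04354 × V_1 = 0.4286  =>  V_1 = 9.844 V
Power in each resistor, P = (ΔV)²/R:
  P_R1 = (24 - 9.844)²/56 = 3.578 W
  P_R2 = (9.844 - 0)²/39 = 2.485 W
  P_R3 = (9.844 - 0)²/27000 = 0.003589 W
P_total = P_R1 + P_R2 + P_R3 = 6.067 W

Final answer: 6.067 W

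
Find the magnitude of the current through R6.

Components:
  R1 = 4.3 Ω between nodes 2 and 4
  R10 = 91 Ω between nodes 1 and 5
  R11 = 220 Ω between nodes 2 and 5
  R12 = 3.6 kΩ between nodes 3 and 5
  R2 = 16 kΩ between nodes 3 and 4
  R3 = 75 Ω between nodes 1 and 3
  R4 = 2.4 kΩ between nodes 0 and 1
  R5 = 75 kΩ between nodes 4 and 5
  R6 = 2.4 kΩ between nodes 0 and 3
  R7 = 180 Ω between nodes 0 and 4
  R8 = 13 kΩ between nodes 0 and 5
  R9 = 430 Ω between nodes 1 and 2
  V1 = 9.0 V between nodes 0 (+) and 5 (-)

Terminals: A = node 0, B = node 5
Nodal analysis, taking node 5 as the 0 V reference.
Source V1 fixes V_0 = 9 V.
KCL at each unknown node (sum of currents leaving = 0; resistances in Ω):
  Node 1: (V_1 - V_3)/75 + (V_1 - 9)/2400 + (V_1 - V_2)/430 + (V_1 - 0)/91 = 0
  Node 2: (V_2 - V_4)/4.3 + (V_2 - V_1)/430 + (V_2 - 0)/220 = 0
  Node 3: (V_3 - V_4)/16000 + (V_3 - V_1)/75 + (V_3 - 9)/2400 + (V_3 - 0)/3600 = 0
  Node 4: (V_4 - V_2)/4.3 + (V_4 - V_3)/16000 + (V_4 - 0)/75000 + (V_4 - 9)/180 = 0
Collecting terms (coefficients in siemens):
  0.02706·V_1 - 0.002326·V_2 - 0.01333·V_3 = 0.00375
  0.2394·V_2 - 0.002326·V_1 - 0.2326·V_4 = 0
  0.01409·V_3 - 0.01333·V_1 - 0.0000625·V_4 = 0.00375
  0.2382·V_4 - 0.2326·V_2 - 0.0000625·V_3 = 0.05
Solving these 4 simultaneous equations (Gaussian elimination) gives:
  V_1 = 1.195 V, V_2 = 4.178 V, V_3 = 1.416 V, V_4 = 4.29 V
I_R6 = (V_0 - V_3)/R6 = (9 - 1.416)/2400 = 0.00316 A
|I_R6| = 0.00316 A

Final answer: |I_R6| = 0.00316 A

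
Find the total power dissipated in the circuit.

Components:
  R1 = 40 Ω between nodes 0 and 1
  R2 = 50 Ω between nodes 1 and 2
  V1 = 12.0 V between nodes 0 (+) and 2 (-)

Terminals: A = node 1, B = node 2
Nodal analysis, taking node 2 as the 0 V reference.
Source V1 fixes V_0 = 12 V.
KCL at each unknown node (sum of currents leaving = 0; resistances in Ω):
  Node 1: (V_1 - 12)/40 + (V_1 - 0)/50 = 0
Collecting terms: 0.045 × V_1 = 0.3  =>  V_1 = 6.667 V
Power in each resistor, P = (ΔV)²/R:
  P_R1 = (12 - 6.667)²/40 = 0.7111 W
  P_R2 = (6.667 - 0)²/50 = 0.8889 W
P_total = P_R1 + P_R2 = 1.6 W

Final answer: 1.6 W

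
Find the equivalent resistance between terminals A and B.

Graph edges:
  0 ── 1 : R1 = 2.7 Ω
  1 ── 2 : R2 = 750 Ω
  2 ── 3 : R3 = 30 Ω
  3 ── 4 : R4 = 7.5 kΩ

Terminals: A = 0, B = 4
Reduce the network between node 0 (A) and node 4 (B) by series/parallel combination:
  Rs1 = R1 + R2 (series, joined only at node 1) = 2.7 + 750 = 752.7 Ω
  Rs2 = R3 + Rs1 (series, joined only at node 2) = 30 + 752.7 = 782.7 Ω
  Rs3 = R4 + Rs2 (series, joined only at node 3) = 7500 + 782.7 = 8283 Ω
R_eq = 8.283 kΩ

Final answer: 8.283 kΩ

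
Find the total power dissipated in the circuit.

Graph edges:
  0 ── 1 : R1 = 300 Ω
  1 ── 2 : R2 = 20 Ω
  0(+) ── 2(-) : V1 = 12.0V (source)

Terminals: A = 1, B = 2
Nodal analysis, taking node 2 as the 0 V reference.
Source V1 fixes V_0 = 12 V.
KCL at each unknown node (sum of currents leaving = 0; resistances in Ω):
  Node 1: (V_1 - 12)/300 + (V_1 - 0)/20 = 0
Collecting terms: 0.05333 × V_1 = 0.04  =>  V_1 = 0.75 V
Power in each resistor, P = (ΔV)²/R:
  P_R1 = (12 - 0.75)²/300 = 0.4219 W
  P_R2 = (0.75 - 0)²/20 = 0.02813 W
P_total = P_R1 + P_R2 = 0.45 W

Final answer: 0.45 W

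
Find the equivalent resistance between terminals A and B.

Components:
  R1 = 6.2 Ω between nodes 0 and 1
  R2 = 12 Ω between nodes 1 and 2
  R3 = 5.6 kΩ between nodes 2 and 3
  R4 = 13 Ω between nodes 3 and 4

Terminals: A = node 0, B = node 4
Reduce the network between node 0 (A) and node 4 (B) by series/parallel combination:
  Rs1 = R1 + R2 (series, joined only at node 1) = 6.2 + 12 = 18.2 Ω
  Rs2 = R3 + Rs1 (series, joined only at node 2) = 5600 + 18.2 = 5618 Ω
  Rs3 = R4 + Rs2 (series, joined only at node 3) = 13 + 5618 = 5631 Ω
R_eq = 5.631 kΩ

Final answer: 5.631 kΩ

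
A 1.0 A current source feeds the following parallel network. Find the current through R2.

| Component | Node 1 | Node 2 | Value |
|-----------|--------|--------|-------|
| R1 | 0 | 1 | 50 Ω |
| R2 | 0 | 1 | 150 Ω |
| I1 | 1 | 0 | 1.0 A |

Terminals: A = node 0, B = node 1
All resistors sit directly between nodes 0 and 1, so they are in parallel and share one voltage V; the full source current 1 A splits among them.
1/R_par = 1/50 + 1/150 = 0.02667 S  =>  R_par = 37.5 Ω
V = I × R_par = 1 × 37.5 = 37.5 V
I_R2 = V/R2 = 37.5/150 = 0.25 A

Final answer: 0.25 A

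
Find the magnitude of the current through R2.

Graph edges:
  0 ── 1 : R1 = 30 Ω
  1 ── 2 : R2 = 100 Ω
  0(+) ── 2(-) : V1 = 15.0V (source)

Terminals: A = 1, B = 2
Nodal analysis, taking node 2 as the 0 V reference.
Source V1 fixes V_0 = 15 V.
KCL at each unknown node (sum of currents leaving = 0; resistances in Ω):
  Node 1: (V_1 - 15)/30 + (V_1 - 0)/100 = 0
Collecting terms: 0.04333 × V_1 = 0.5  =>  V_1 = 11.54 V
I_R2 = (V_1 - V_2)/R2 = (11.54 - 0)/100 = 0.1154 A
|I_R2| = 0.1154 A

Final answer: |I_R2| = 0.1154 A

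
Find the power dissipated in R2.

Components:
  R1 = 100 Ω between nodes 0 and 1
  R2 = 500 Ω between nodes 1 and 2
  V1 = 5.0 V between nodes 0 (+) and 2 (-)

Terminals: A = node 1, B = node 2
Nodal analysis, taking node 2 as the 0 V reference.
Source V1 fixes V_0 = 5 V.
KCL at each unknown node (sum of currents leaving = 0; resistances in Ω):
  Node 1: (V_1 - 5)/100 + (V_1 - 0)/500 = 0
Collecting terms: 0.012 × V_1 = 0.05  =>  V_1 = 4.167 V
I_R2 = (V_1 - V_2)/R2 = (4.167 - 0)/500 = 0.008333 A
P_R2 = I_R2² × R2 = (0.008333)² × 500 = 0.03472 W

Final answer: 0.03472 W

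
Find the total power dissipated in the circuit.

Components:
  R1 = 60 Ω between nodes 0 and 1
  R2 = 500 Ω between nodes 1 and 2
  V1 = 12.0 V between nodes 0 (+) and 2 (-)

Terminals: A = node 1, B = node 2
Nodal analysis, taking node 2 as the 0 V reference.
Source V1 fixes V_0 = 12 V.
KCL at each unknown node (sum of currents leaving = 0; resistances in Ω):
  Node 1: (V_1 - 12)/60 + (V_1 - 0)/500 = 0
Collecting terms: 0.01867 × V_1 = 0.2  =>  V_1 = 10.71 V
Power in each resistor, P = (ΔV)²/R:
  P_R1 = (12 - 10.71)²/60 = 0.02755 W
  P_R2 = (10.71 - 0)²/500 = 0.2296 W
P_total = P_R1 + P_R2 = 0.2571 W

Final answer: 0.2571 W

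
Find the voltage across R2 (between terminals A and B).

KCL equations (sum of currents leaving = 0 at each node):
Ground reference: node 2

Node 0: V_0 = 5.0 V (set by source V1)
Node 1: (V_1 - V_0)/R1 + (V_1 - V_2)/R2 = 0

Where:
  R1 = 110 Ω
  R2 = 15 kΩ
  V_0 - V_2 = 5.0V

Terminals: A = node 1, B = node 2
R1 and R2 are in series across V1 (node 0 → node 1 → node 2), and the output A–B is taken across R2, so this is a voltage divider.
Series current: I = V1/(R1 + R2) = 5/(110 + 15000) = 5/15110 = 0.0003309 A
V_R2 = I × R2 = V1 × R2/(R1 + R2) = 5 × 15000/15110 = 4.964 V

Final answer: 4.964 V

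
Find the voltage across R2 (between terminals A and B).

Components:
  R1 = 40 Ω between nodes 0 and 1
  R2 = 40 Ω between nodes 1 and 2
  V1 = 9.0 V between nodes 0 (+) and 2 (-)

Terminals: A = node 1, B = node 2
R1 and R2 are in series across V1 (node 0 → node 1 → node 2), and the output A–B is taken across R2, so this is a voltage divider.
Series current: I = V1/(R1 + R2) = 9/(40 + 40) = 9/80 = 0.1125 A
V_R2 = I × R2 = V1 × R2/(R1 + R2) = 9 × 40/80 = 4.5 V

Final answer: 4.5 V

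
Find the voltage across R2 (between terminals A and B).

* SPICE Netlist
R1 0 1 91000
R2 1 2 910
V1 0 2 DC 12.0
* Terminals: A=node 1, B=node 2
R1 and R2 are in series across V1 (node 0 → node 1 → node 2), and the output A–B is taken across R2, so this is a voltage divider.
Series current: I = V1/(R1 + R2) = 12/(91000 + 910) = 12/91910 = 0.0001306 A
V_R2 = I × R2 = V1 × R2/(R1 + R2) = 12 × 910/91910 = 0.1188 V

Final answer: 0.1188 V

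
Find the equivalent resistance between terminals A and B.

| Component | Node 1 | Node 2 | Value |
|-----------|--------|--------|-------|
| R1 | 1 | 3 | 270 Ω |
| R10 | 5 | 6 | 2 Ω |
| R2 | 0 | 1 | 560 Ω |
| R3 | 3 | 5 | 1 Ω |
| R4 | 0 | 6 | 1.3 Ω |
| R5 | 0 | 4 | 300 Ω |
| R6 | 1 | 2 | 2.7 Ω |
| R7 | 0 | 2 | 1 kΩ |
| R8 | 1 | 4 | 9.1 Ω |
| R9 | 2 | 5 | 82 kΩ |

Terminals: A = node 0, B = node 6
The network is not a plain series/parallel combination. Inject a 1 A test current into terminal A (node 0) and return it from terminal B (node 6); then R_eq = V_A / (1 A).
Nodal analysis, taking node 6 as the 0 V reference.
Current source I_test pushes 1 A into node 0 and draws it out of node 6.
KCL at each unknown node (sum of currents leaving = 0; resistances in Ω):
  Node 0: (V_0 - V_1)/560 + (V_0 - 0)/1.3 + (V_0 - V_4)/300 + (V_0 - V_2)/1000 - 1 = 0
  Node 1: (V_1 - V_0)/560 + (V_1 - V_3)/270 + (V_1 - V_2)/2.7 + (V_1 - V_4)/9.1 = 0
  Node 2: (V_2 - V_0)/1000 + (V_2 - V_1)/2.7 + (V_2 - V_5)/82000 = 0
  Node 3: (V_3 - V_1)/270 + (V_3 - V_5)/1 = 0
  Node 4: (V_4 - V_0)/300 + (V_4 - V_1)/9.1 = 0
  Node 5: (V_5 - V_2)/82000 + (V_5 - V_3)/1 + (V_5 - 0)/2 = 0
Collecting terms (coefficients in siemens):
  0.7753·V_0 - 0.001786·V_1 - 0.001·V_2 - 0.003333·V_4 = 1
  0.4857·V_1 - 0.001786·V_0 - 0.3704·V_2 - 0.003704·V_3 - 0.1099·V_4 = 0
  0.3714·V_2 - 0.001·V_0 - 0.3704·V_1 - 0.0000122·V_5 = 0
  1.004·V_3 - 0.003704·V_1 - 1·V_5 = 0
  0.1132·V_4 - 0.003333·V_0 - 0.1099·V_1 = 0
  1.5·V_5 - 0.0000122·V_2 - 1·V_3 = 0
Solving these 6 simultaneous equations (Gaussian elimination) gives:
  V_0 = 1.296 V, V_1 = 0.8047 V, V_2 = 0.806 V, V_3 = 0.008863 V
  V_4 = 0.8192 V, V_5 = 0.005915 V
R_eq = V_0 / 1 A = 1.296 Ω

Final answer: 1.296 Ω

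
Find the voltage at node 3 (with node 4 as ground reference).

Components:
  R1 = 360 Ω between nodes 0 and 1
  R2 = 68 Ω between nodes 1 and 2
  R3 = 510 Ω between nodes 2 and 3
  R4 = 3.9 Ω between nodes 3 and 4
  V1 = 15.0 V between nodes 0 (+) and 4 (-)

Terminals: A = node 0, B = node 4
Nodal analysis, taking node 4 as the 0 V reference.
Source V1 fixes V_0 = 15 V.
KCL at each unknown node (sum of currents leaving = 0; resistances in Ω):
  Node 1: (V_1 - 15)/360 + (V_1 - V_2)/68 = 0
  Node 2: (V_2 - V_1)/68 + (V_2 - V_3)/510 = 0
  Node 3: (V_3 - V_2)/510 + (V_3 - 0)/3.9 = 0
Collecting terms (coefficients in siemens):
  0.01748·V_1 - 0.01471·V_2 = 0.04167
  0.01667·V_2 - 0.01471·V_1 - 0.001961·V_3 = 0
  0.2584·V_3 - 0.001961·V_2 = 0
Solving these 3 simultaneous equations (Gaussian elimination) gives:
  V_1 = 9.267 V, V_2 = 8.184 V, V_3 = 0.06211 V
The requested potential is V_3 = 0.06211 V.

Final answer: V_3 = 0.06211 V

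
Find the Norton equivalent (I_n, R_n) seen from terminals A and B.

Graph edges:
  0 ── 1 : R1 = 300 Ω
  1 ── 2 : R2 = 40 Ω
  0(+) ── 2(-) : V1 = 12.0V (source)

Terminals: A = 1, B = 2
Find the Thévenin equivalent first; then I_n = V_th/R_th and R_n = R_th.
Step 1 — V_th is the open-circuit voltage V_A - V_B (nothing connected across the terminals).
Nodal analysis, taking node 2 as the 0 V reference.
Source V1 fixes V_0 = 12 V.
KCL at each unknown node (sum of currents leaving = 0; resistances in Ω):
  Node 1: (V_1 - 12)/300 + (V_1 - 0)/40 = 0
Collecting terms: 0.02833 × V_1 = 0.04  =>  V_1 = 1.412 V
V_th = V_1 - V_2 = 1.412 - 0 = 1.412 V
Step 2 — R_th: zero the source — replace V1 by a short circuit (node 2 merges into node 0) — and find the resistance seen between A (node 1) and B (node 0).
Reduce the network between node 1 (A) and node 0 (B) by series/parallel combination:
  Rp1 = R1 ‖ R2 (parallel, both between nodes 0 and 1) = 1/(1/300 + 1/40) = 35.29 Ω
R_th = 35.29 Ω
I_n = V_th/R_th = 1.412/35.29 = 0.04 A, and R_n = R_th = 35.29 Ω

Final answer: I_n = 0.04 A, R_n = 35.29 Ω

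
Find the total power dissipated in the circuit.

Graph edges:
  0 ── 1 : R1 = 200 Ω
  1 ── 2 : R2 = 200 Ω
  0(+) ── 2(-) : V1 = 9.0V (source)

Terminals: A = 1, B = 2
Nodal analysis, taking node 2 as the 0 V reference.
Source V1 fixes V_0 = 9 V.
KCL at each unknown node (sum of currents leaving = 0; resistances in Ω):
  Node 1: (V_1 - 9)/200 + (V_1 - 0)/200 = 0
Collecting terms: 0.01 × V_1 = 0.045  =>  V_1 = 4.5 V
Power in each resistor, P = (ΔV)²/R:
  P_R1 = (9 - 4.5)²/200 = 0.1013 W
  P_R2 = (4.5 - 0)²/200 = 0.1013 W
P_total = P_R1 + P_R2 = 0.2025 W

Final answer: 0.2025 W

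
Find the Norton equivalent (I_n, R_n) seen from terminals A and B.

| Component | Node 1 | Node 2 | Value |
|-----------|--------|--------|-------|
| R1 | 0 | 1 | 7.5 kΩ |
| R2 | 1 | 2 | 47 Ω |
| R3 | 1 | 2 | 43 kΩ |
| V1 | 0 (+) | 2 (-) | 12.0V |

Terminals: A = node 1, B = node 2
Find the Thévenin equivalent first; then I_n = V_th/R_th and R_n = R_th.
Step 1 — V_th is the open-circuit voltage V_A - V_B (nothing connected across the terminals).
Nodal analysis, taking node 2 as the 0 V reference.
Source V1 fixes V_0 = 12 V.
KCL at each unknown node (sum of currents leaving = 0; resistances in Ω):
  Node 1: (V_1 - 12)/7500 + (V_1 - 0)/47 + (V_1 - 0)/43000 = 0
Collecting terms: 0.02143 × V_1 = 0.0016  =>  V_1 = 0.07465 V
V_th = V_1 - V_2 = 0.07465 - 0 = 0.07465 V
Step 2 — R_th: zero the source — replace V1 by a short circuit (node 2 merges into node 0) — and find the resistance seen between A (node 1) and B (node 0).
Reduce the network between node 1 (A) and node 0 (B) by series/parallel combination:
  Rp1 = R1 ‖ R2 ‖ R3 (parallel, all between nodes 0 and 1) = 1/(1/7500 + 1/47 + 1/43000) = 46.66 Ω
R_th = 46.66 Ω
I_n = V_th/R_th = 0.07465/46.66 = 0.0016 A, and R_n = R_th = 46.66 Ω

Final answer: I_n = 0.0016 A, R_n = 46.66 Ω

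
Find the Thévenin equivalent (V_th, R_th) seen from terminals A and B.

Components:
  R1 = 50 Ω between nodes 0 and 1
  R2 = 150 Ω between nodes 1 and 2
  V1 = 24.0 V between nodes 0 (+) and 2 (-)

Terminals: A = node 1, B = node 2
Step 1 — V_th is the open-circuit voltage V_A - V_B (nothing connected across the terminals).
Nodal analysis, taking node 2 as the 0 V reference.
Source V1 fixes V_0 = 24 V.
KCL at each unknown node (sum of currents leaving = 0; resistances in Ω):
  Node 1: (V_1 - 24)/50 + (V_1 - 0)/150 = 0
Collecting terms: 0.02667 × V_1 = 0.48  =>  V_1 = 18 V
V_th = V_1 - V_2 = 18 - 0 = 18 V
Step 2 — R_th: zero the source — replace V1 by a short circuit (node 2 merges into node 0) — and find the resistance seen between A (node 1) and B (node 0).
Reduce the network between node 1 (A) and node 0 (B) by series/parallel combination:
  Rp1 = R1 ‖ R2 (parallel, both between nodes 0 and 1) = 1/(1/50 + 1/150) = 37.5 Ω
R_th = 37.5 Ω

Final answer: V_th = 18 V, R_th = 37.5 Ω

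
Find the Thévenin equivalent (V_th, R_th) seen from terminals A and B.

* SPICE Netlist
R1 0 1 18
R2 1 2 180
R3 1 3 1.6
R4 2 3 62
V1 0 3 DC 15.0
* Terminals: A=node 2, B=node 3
Step 1 — V_th is the open-circuit voltage V_A - V_B (nothing connected across the terminals).
Nodal analysis, taking node 3 as the 0 V reference.
Source V1 fixes V_0 = 15 V.
KCL at each unknown node (sum of currents leaving = 0; resistances in Ω):
  Node 1: (V_1 - 15)/18 + (V_1 - V_2)/180 + (V_1 - 0)/1.6 = 0
  Node 2: (V_2 - V_1)/180 + (V_2 - 0)/62 = 0
Collecting terms (coefficients in siemens):
  0.6861·V_1 - 0.005556·V_2 = 0.8333
  0.02168·V_2 - 0.005556·V_1 = 0
Determinant D = (0.6861)(0.02168) - (-0.005556)(-0.005556) = 0.01485
V_1 = [(0.8333)(0.02168) - (-0.005556)(0)]/D = 1.217 V
V_2 = [(0.6861)(0) - (0.8333)(-0.005556)]/D = 0.3118 V
V_th = V_2 - V_3 = 0.3118 - 0 = 0.3118 V
Step 2 — R_th: zero the source — replace V1 by a short circuit (node 3 merges into node 0) — and find the resistance seen between A (node 2) and B (node 0).
Reduce the network between node 2 (A) and node 0 (B) by series/parallel combination:
  Rp1 = R1 ‖ R3 (parallel, both between nodes 0 and 1) = 1/(1/18 + 1/1.6) = 1.469 Ω
  Rs1 = R2 + Rp1 (series, joined only at node 1) = 180 + 1.469 = 181.5 Ω
  Rp2 = R4 ‖ Rs1 (parallel, both between nodes 0 and 2) = 1/(1/62 + 1/181.5) = 46.21 Ω
R_th = 46.21 Ω

Final answer: V_th = 0.3118 V, R_th = 46.21 Ω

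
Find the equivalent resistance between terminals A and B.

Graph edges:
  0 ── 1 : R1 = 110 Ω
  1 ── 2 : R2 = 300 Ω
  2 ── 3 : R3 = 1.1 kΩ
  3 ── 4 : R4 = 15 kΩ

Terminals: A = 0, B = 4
Reduce the network between node 0 (A) and node 4 (B) by series/parallel combination:
  Rs1 = R1 + R2 (series, joined only at node 1) = 110 + 300 = 410 Ω
  Rs2 = R3 + Rs1 (series, joined only at node 2) = 1100 + 410 = 1510 Ω
  Rs3 = R4 + Rs2 (series, joined only at node 3) = 15000 + 1510 = 16510 Ω
R_eq = 16.51 kΩ

Final answer: 16.51 kΩ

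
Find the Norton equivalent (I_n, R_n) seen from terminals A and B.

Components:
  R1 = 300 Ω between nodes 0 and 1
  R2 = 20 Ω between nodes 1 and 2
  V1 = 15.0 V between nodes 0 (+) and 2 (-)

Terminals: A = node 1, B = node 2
Find the Thévenin equivalent first; then I_n = V_th/R_th and R_n = R_th.
Step 1 — V_th is the open-circuit voltage V_A - V_B (nothing connected across the terminals).
Nodal analysis, taking node 2 as the 0 V reference.
Source V1 fixes V_0 = 15 V.
KCL at each unknown node (sum of currents leaving = 0; resistances in Ω):
  Node 1: (V_1 - 15)/300 + (V_1 - 0)/20 = 0
Collecting terms: 0.05333 × V_1 = 0.05  =>  V_1 = 0.9375 V
V_th = V_1 - V_2 = 0.9375 - 0 = 0.9375 V
Step 2 — R_th: zero the source — replace V1 by a short circuit (node 2 merges into node 0) — and find the resistance seen between A (node 1) and B (node 0).
Reduce the network between node 1 (A) and node 0 (B) by series/parallel combination:
  Rp1 = R1 ‖ R2 (parallel, both between nodes 0 and 1) = 1/(1/300 + 1/20) = 18.75 Ω
R_th = 18.75 Ω
I_n = V_th/R_th = 0.9375/18.75 = 0.05 A, and R_n = R_th = 18.75 Ω

Final answer: I_n = 0.05 A, R_n = 18.75 Ω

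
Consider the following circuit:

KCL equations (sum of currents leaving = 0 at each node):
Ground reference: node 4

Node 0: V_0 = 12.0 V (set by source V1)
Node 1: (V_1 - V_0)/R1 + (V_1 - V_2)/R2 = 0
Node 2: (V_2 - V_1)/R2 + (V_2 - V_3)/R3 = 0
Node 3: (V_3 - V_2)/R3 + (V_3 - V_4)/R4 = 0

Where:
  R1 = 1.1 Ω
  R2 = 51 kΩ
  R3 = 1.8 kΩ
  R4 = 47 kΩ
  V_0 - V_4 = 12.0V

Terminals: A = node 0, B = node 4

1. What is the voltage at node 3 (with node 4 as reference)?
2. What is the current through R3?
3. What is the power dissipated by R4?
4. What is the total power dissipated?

Nodal analysis, taking node 4 as the 0 V reference.
Source V1 fixes V_0 = 12 V.
KCL at each unknown node (sum of currents leaving = 0; resistances in Ω):
  Node 1: (V_1 - 12)/1.1 + (V_1 - V_2)/51000 = 0
  Node 2: (V_2 - V_1)/51000 + (V_2 - V_3)/1800 = 0
  Node 3: (V_3 - V_2)/1800 + (V_3 - 0)/47000 = 0
Collecting terms (coefficients in siemens):
  0.9091·V_1 - 0.00001961·V_2 = 10.91
  0.0005752·V_2 - 0.00001961·V_1 - 0.0005556·V_3 = 0
  0.0005768·V_3 - 0.0005556·V_2 = 0
Solving these 3 simultaneous equations (Gaussian elimination) gives:
  V_1 = 12 V, V_2 = 5.868 V, V_3 = 5.651 V
Part 1:
  Read off the nodal solution: V_3 = 5.651 V
Part 2:
  I_R3 = (V_2 - V_3)/R3 = (5.868 - 5.651)/1800 = 0.0001202 A
  Magnitude: I_R3 = 0.0001202 A
Part 3:
  I_R4 = (V_3 - V_4)/R4 = (5.651 - 0)/47000 = 0.0001202 A
  P_R4 = I_R4² × R4 = (0.0001202)² × 47000 = 0.0006795 W
Part 4:
  Power in each resistor, P = (ΔV)²/R:
    P_R1 = (12 - 12)²/1.1 = 0.0000000159 W
    P_R2 = (12 - 5.868)²/51000 = 0.0007373 W
    P_R3 = (5.868 - 5.651)²/1800 = 0.00002602 W
    P_R4 = (5.651 - 0)²/47000 = 0.0006795 W
  P_total = P_R1 + P_R2 + P_R3 + P_R4 = 0.001443 W

Final answers:
1. V_3 = 5.651 V
2. I_R3 = 0.0001202 A
3. P_R4 = 0.0006795 W
4. P_total = 0.001443 W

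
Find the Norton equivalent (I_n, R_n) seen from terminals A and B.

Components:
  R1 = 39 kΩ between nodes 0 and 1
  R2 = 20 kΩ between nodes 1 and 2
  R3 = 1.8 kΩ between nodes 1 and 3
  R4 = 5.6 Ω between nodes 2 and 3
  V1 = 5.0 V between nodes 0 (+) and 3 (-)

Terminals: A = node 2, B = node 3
Find the Thévenin equivalent first; then I_n = V_th/R_th and R_n = R_th.
Step 1 — V_th is the open-circuit voltage V_A - V_B (nothing connected across the terminals).
Nodal analysis, taking node 3 as the 0 V reference.
Source V1 fixes V_0 = 5 V.
KCL at each unknown node (sum of currents leaving = 0; resistances in Ω):
  Node 1: (V_1 - 5)/39000 + (V_1 - V_2)/20000 + (V_1 - 0)/1800 = 0
  Node 2: (V_2 - V_1)/20000 + (V_2 - 0)/5.6 = 0
Collecting terms (coefficients in siemens):
  0.0006312·V_1 - 0.00005·V_2 = 0.0001282
  0.1786·V_2 - 0.00005·V_1 = 0
Determinant D = (0.0006312)(0.1786) - (-0.00005)(-0.00005) = 0.0001127
V_1 = [(0.0001282)(0.1786) - (-0.00005)(0)]/D = 0.2031 V
V_2 = [(0.0006312)(0) - (0.0001282)(-0.00005)]/D = 0.00005686 V
V_th = V_2 - V_3 = 0.00005686 - 0 = 0.00005686 V
Step 2 — R_th: zero the source — replace V1 by a short circuit (node 3 merges into node 0) — and find the resistance seen between A (node 2) and B (node 0).
Reduce the network between node 2 (A) and node 0 (B) by series/parallel combination:
  Rp1 = R1 ‖ R3 (parallel, both between nodes 0 and 1) = 1/(1/39000 + 1/1800) = 1721 Ω
  Rs1 = R2 + Rp1 (series, joined only at node 1) = 20000 + 1721 = 21720 Ω
  Rp2 = R4 ‖ Rs1 (parallel, both between nodes 0 and 2) = 1/(1/5.6 + 1/21720) = 5.599 Ω
R_th = 5.599 Ω
I_n = V_th/R_th = 0.00005686/5.599 = 0.00001016 A, and R_n = R_th = 5.599 Ω

Final answer: I_n = 1.016e-05 A, R_n = 5.599 Ω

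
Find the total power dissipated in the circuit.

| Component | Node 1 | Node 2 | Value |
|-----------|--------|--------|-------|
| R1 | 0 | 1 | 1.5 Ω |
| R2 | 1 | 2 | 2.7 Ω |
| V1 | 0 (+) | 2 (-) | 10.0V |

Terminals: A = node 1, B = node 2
Nodal analysis, taking node 2 as the 0 V reference.
Source V1 fixes V_0 = 10 V.
KCL at each unknown node (sum of currents leaving = 0; resistances in Ω):
  Node 1: (V_1 - 10)/1.5 + (V_1 - 0)/2.7 = 0
Collecting terms: 1.037 × V_1 = 6.667  =>  V_1 = 6.429 V
Power in each resistor, P = (ΔV)²/R:
  P_R1 = (10 - 6.429)²/1.5 = 8.503 W
  P_R2 = (6.429 - 0)²/2.7 = 15.31 W
P_total = P_R1 + P_R2 = 23.81 W

Final answer: 23.81 W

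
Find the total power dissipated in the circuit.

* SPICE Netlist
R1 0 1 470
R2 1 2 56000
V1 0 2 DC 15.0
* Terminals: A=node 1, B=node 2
Nodal analysis, taking node 2 as the 0 V reference.
Source V1 fixes V_0 = 15 V.
KCL at each unknown node (sum of currents leaving = 0; resistances in Ω):
  Node 1: (V_1 - 15)/470 + (V_1 - 0)/56000 = 0
Collecting terms: 0.002146 × V_1 = 0.03191  =>  V_1 = 14.88 V
Power in each resistor, P = (ΔV)²/R:
  P_R1 = (15 - 14.88)²/470 = 0.00003316 W
  P_R2 = (14.88 - 0)²/56000 = 0.003951 W
P_total = P_R1 + P_R2 = 0.003984 W

Final answer: 0.003984 W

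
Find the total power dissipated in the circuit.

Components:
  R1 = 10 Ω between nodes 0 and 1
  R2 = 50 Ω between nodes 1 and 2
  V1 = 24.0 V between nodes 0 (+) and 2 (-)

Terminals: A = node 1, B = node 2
Nodal analysis, taking node 2 as the 0 V reference.
Source V1 fixes V_0 = 24 V.
KCL at each unknown node (sum of currents leaving = 0; resistances in Ω):
  Node 1: (V_1 - 24)/10 + (V_1 - 0)/50 = 0
Collecting terms: 0.12 × V_1 = 2.4  =>  V_1 = 20 V
Power in each resistor, P = (ΔV)²/R:
  P_R1 = (24 - 20)²/10 = 1.6 W
  P_R2 = (20 - 0)²/50 = 8 W
P_total = P_R1 + P_R2 = 9.6 W

Final answer: 9.6 W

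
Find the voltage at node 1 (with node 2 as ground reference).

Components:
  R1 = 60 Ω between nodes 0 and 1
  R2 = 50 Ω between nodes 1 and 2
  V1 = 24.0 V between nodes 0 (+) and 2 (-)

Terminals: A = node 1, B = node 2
Nodal analysis, taking node 2 as the 0 V reference.
Source V1 fixes V_0 = 24 V.
KCL at each unknown node (sum of currents leaving = 0; resistances in Ω):
  Node 1: (V_1 - 24)/60 + (V_1 - 0)/50 = 0
Collecting terms: 0.03667 × V_1 = 0.4  =>  V_1 = 10.91 V
The requested potential is V_1 = 10.91 V.

Final answer: V_1 = 10.91 V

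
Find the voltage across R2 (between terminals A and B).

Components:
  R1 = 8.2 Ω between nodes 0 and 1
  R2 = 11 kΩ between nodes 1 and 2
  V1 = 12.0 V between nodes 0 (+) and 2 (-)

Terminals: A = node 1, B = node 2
R1 and R2 are in series across V1 (node 0 → node 1 → node 2), and the output A–B is taken across R2, so this is a voltage divider.
Series current: I = V1/(R1 + R2) = 12/(8.2 + 11000) = 12/11010 = 0.00109 A
V_R2 = I × R2 = V1 × R2/(R1 + R2) = 12 × 11000/11010 = 11.99 V

Final answer: 11.99 V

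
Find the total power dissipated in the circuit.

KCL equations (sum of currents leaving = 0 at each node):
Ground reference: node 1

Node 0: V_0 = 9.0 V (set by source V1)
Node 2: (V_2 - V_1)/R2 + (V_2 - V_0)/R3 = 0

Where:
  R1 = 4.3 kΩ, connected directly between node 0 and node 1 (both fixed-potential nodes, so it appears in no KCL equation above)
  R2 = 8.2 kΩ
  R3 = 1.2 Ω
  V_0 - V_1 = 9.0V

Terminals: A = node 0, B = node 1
Nodal analysis, taking node 1 as the 0 V reference.
Source V1 fixes V_0 = 9 V.
KCL at each unknown node (sum of currents leaving = 0; resistances in Ω):
  Node 2: (V_2 - 0)/8200 + (V_2 - 9)/1.2 = 0
Collecting terms: 0.8335 × V_2 = 7.5  =>  V_2 = 8.999 V
Power in each resistor, P = (ΔV)²/R:
  P_R1 = (9 - 0)²/4300 = 0.01884 W
  P_R2 = (0 - 8.999)²/8200 = 0.009875 W
  P_R3 = (9 - 8.999)²/1.2 = 0.000001445 W
P_total = P_R1 + P_R2 + P_R3 = 0.02871 W

Final answer: 0.02871 W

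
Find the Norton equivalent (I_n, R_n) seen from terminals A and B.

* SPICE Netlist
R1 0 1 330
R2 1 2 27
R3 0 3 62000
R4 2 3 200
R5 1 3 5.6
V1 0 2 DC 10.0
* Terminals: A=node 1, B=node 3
Find the Thévenin equivalent first; then I_n = V_th/R_th and R_n = R_th.
Step 1 — V_th is the open-circuit voltage V_A - V_B (nothing connected across the terminals).
Nodal analysis, taking node 2 as the 0 V reference.
Source V1 fixes V_0 = 10 V.
KCL at each unknown node (sum of currents leaving = 0; resistances in Ω):
  Node 1: (V_1 - 10)/330 + (V_1 - 0)/27 + (V_1 - V_3)/5.6 = 0
  Node 3: (V_3 - 10)/62000 + (V_3 - 0)/200 + (V_3 - V_1)/5.6 = 0
Collecting terms (coefficients in siemens):
  0.2186·V_1 - 0.1786·V_3 = 0.0303
  0.1836·V_3 - 0.1786·V_1 = 0.0001613
Determinant D = (0.2186)(0.1836) - (-0.1786)(-0.1786) = 0.008252
V_1 = [(0.0303)(0.1836) - (-0.1786)(0.0001613)]/D = 0.6777 V
V_3 = [(0.2186)(0.0001613) - (0.0303)(-0.1786)]/D = 0.6601 V
V_th = V_1 - V_3 = 0.6777 - 0.6601 = 0.01764 V
Step 2 — R_th: zero the source — replace V1 by a short circuit (node 2 merges into node 0) — and find the resistance seen between A (node 1) and B (node 3).
Reduce the network between node 1 (A) and node 3 (B) by series/parallel combination:
  Rp1 = R1 ‖ R2 (parallel, both between nodes 0 and 1) = 1/(1/330 + 1/27) = 24.96 Ω
  Rp2 = R3 ‖ R4 (parallel, both between nodes 0 and 3) = 1/(1/62000 + 1/200) = 199.4 Ω
  Rs1 = Rp1 + Rp2 (series, joined only at node 0) = 24.96 + 199.4 = 224.3 Ω
  Rp3 = R5 ‖ Rs1 (parallel, both between nodes 1 and 3) = 1/(1/5.6 + 1/224.3) = 5.464 Ω
R_th = 5.464 Ω
I_n = V_th/R_th = 0.01764/5.464 = 0.003228 A, and R_n = R_th = 5.464 Ω

Final answer: I_n = 0.003228 A, R_n = 5.464 Ω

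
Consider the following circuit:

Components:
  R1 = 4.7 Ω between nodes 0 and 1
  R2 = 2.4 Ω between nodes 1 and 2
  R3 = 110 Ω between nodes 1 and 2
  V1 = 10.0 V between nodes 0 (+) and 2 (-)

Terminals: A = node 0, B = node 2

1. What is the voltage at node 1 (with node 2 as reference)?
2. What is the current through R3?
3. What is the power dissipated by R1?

Nodal analysis, taking node 2 as the 0 V reference.
Source V1 fixes V_0 = 10 V.
KCL at each unknown node (sum of currents leaving = 0; resistances in Ω):
  Node 1: (V_1 - 10)/4.7 + (V_1 - 0)/2.4 + (V_1 - 0)/110 = 0
Collecting terms: 0.6385 × V_1 = 2.128  =>  V_1 = 3.332 V
Part 1:
  Read off the nodal solution: V_1 = 3.332 V
Part 2:
  I_R3 = (V_1 - V_2)/R3 = (3.332 - 0)/110 = 0.03029 A
  Magnitude: I_R3 = 0.03029 A
Part 3:
  I_R1 = (V_0 - V_1)/R1 = (10 - 3.332)/4.7 = 1.419 A
  P_R1 = I_R1² × R1 = (1.419)² × 4.7 = 9.46 W

Final answers:
1. V_1 = 3.332 V
2. I_R3 = 0.03029 A
3. P_R1 = 9.46 W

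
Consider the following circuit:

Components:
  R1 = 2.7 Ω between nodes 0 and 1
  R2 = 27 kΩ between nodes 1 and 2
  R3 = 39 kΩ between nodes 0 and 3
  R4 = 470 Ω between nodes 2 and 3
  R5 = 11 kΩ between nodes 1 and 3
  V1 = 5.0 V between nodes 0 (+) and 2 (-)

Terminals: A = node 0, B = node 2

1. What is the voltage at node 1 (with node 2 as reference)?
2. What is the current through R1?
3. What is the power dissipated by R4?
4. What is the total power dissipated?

Nodal analysis, taking node 2 as the 0 V reference.
Source V1 fixes V_0 = 5 V.
KCL at each unknown node (sum of currents leaving = 0; resistances in Ω):
  Node 1: (V_1 - 5)/2.7 + (V_1 - 0)/27000 + (V_1 - V_3)/11000 = 0
  Node 3: (V_3 - 5)/39000 + (V_3 - 0)/470 + (V_3 - V_1)/11000 = 0
Collecting terms (coefficients in siemens):
  0.3705·V_1 - 0.00009091·V_3 = 1.852
  0.002244·V_3 - 0.00009091·V_1 = 0.0001282
Determinant D = (0.3705)(0.002244) - (-0.00009091)(-0.00009091) = 0.0008315
V_1 = [(1.852)(0.002244) - (-0.00009091)(0.0001282)]/D = 4.998 V
V_3 = [(0.3705)(0.0001282) - (1.852)(-0.00009091)]/D = 0.2596 V
Part 1:
  Read off the nodal solution: V_1 = 4.998 V
Part 2:
  I_R1 = (V_0 - V_1)/R1 = (5 - 4.998)/2.7 = 0.0006159 A
  Magnitude: I_R1 = 0.0006159 A
Part 3:
  I_R4 = (V_2 - V_3)/R4 = (0 - 0.2596)/470 = -0.0005523 A
  P_R4 = I_R4² × R4 = (-0.0005523)² × 470 = 0.0001434 W
Part 4:
  Power in each resistor, P = (ΔV)²/R:
    P_R1 = (5 - 4.998)²/2.7 = 0.000001024 W
    P_R2 = (4.998 - 0)²/27000 = 0.0009253 W
    P_R3 = (5 - 0.2596)²/39000 = 0.0005762 W
    P_R4 = (0 - 0.2596)²/470 = 0.0001434 W
    P_R5 = (4.998 - 0.2596)²/11000 = 0.002041 W
  P_total = P_R1 + P_R2 + P_R3 + P_R4 + P_R5 = 0.003687 W

Final answers:
1. V_1 = 4.998 V
2. I_R1 = 0.0006159 A
3. P_R4 = 0.0001434 W
4. P_total = 0.003687 W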